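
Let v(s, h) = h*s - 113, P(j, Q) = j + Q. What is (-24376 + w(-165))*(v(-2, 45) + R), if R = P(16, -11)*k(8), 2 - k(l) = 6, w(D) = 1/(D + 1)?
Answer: 891479295/164 ≈ 5.4358e+6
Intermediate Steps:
P(j, Q) = Q + j
w(D) = 1/(1 + D)
k(l) = -4 (k(l) = 2 - 1*6 = 2 - 6 = -4)
v(s, h) = -113 + h*s
R = -20 (R = (-11 + 16)*(-4) = 5*(-4) = -20)
(-24376 + w(-165))*(v(-2, 45) + R) = (-24376 + 1/(1 - 165))*((-113 + 45*(-2)) - 20) = (-24376 + 1/(-164))*((-113 - 90) - 20) = (-24376 - 1/164)*(-203 - 20) = -3997665/164*(-223) = 891479295/164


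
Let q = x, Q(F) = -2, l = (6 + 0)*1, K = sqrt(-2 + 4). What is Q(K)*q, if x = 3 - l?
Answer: 6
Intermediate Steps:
K = sqrt(2) ≈ 1.4142
l = 6 (l = 6*1 = 6)
x = -3 (x = 3 - 1*6 = 3 - 6 = -3)
q = -3
Q(K)*q = -2*(-3) = 6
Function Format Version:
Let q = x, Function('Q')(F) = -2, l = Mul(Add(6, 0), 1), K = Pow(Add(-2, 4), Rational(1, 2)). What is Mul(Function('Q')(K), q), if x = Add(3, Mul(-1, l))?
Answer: 6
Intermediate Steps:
K = Pow(2, Rational(1, 2)) ≈ 1.4142
l = 6 (l = Mul(6, 1) = 6)
x = -3 (x = Add(3, Mul(-1, 6)) = Add(3, -6) = -3)
q = -3
Mul(Function('Q')(K), q) = Mul(-2, -3) = 6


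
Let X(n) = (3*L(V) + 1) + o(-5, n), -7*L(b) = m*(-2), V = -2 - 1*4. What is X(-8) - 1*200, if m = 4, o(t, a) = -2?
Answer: -1383/7 ≈ -197.57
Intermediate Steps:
V = -6 (V = -2 - 4 = -6)
L(b) = 8/7 (L(b) = -4*(-2)/7 = -⅐*(-8) = 8/7)
X(n) = 17/7 (X(n) = (3*(8/7) + 1) - 2 = (24/7 + 1) - 2 = 31/7 - 2 = 17/7)
X(-8) - 1*200 = 17/7 - 1*200 = 17/7 - 200 = -1383/7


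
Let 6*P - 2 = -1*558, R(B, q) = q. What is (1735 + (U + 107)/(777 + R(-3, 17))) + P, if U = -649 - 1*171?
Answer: 3909899/2382 ≈ 1641.4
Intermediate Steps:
U = -820 (U = -649 - 171 = -820)
P = -278/3 (P = ⅓ + (-1*558)/6 = ⅓ + (⅙)*(-558) = ⅓ - 93 = -278/3 ≈ -92.667)
(1735 + (U + 107)/(777 + R(-3, 17))) + P = (1735 + (-820 + 107)/(777 + 17)) - 278/3 = (1735 - 713/794) - 278/3 = 1376877/794 - 278/3 = 3909899/2382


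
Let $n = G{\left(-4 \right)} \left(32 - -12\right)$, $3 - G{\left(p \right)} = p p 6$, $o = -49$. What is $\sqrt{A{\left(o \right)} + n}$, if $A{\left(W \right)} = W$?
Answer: $i \sqrt{4141} \approx 64.351 i$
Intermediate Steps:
$G{\left(p \right)} = 3 - 6 p^{2}$ ($G{\left(p \right)} = 3 - p p 6 = 3 - p^{2} \cdot 6 = 3 - 6 p^{2}$)
$n = -4092$ ($n = \left(3 - 6 \left(-4\right)^{2}\right) \left(32 - -12\right) = \left(3 - 96\right) \left(32 + 12\right) = \left(3 - 96\right) 44 = \left(-93\right) 44 = -4092$)
$\sqrt{A{\left(o \right)} + n} = \sqrt{-49 - 4092} = \sqrt{-4141} = i \sqrt{4141}$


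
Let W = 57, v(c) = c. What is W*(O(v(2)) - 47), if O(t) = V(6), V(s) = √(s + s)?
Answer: -2679 + 114*√3 ≈ -2481.5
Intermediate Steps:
V(s) = √2*√s (V(s) = √(2*s) = √2*√s)
O(t) = 2*√3 (O(t) = √2*√6 = 2*√3)
W*(O(v(2)) - 47) = 57*(2*√3 - 47) = 57*(-47 + 2*√3) = -2679 + 114*√3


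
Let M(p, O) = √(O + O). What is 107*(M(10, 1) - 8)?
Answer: -856 + 107*√2 ≈ -704.68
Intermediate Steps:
M(p, O) = √2*√O (M(p, O) = √(2*O) = √2*√O)
107*(M(10, 1) - 8) = 107*(√2*√1 - 8) = 107*(√2*1 - 8) = 107*(√2 - 8) = 107*(-8 + √2) = -856 + 107*√2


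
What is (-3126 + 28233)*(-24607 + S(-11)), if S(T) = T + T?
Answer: -618360303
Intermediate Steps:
S(T) = 2*T
(-3126 + 28233)*(-24607 + S(-11)) = (-3126 + 28233)*(-24607 + 2*(-11)) = 25107*(-24607 - 22) = 25107*(-24629) = -618360303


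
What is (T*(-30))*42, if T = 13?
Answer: -16380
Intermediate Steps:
(T*(-30))*42 = (13*(-30))*42 = -390*42 = -16380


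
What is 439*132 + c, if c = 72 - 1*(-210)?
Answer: 58230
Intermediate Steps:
c = 282 (c = 72 + 210 = 282)
439*132 + c = 439*132 + 282 = 57948 + 282 = 58230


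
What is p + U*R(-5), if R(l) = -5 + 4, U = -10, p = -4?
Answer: 6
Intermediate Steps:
R(l) = -1
p + U*R(-5) = -4 - 10*(-1) = -4 + 10 = 6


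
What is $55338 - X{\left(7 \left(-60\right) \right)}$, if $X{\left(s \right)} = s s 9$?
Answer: $-1532262$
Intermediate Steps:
$X{\left(s \right)} = 9 s^{2}$ ($X{\left(s \right)} = s^{2} \cdot 9 = 9 s^{2}$)
$55338 - X{\left(7 \left(-60\right) \right)} = 55338 - 9 \left(7 \left(-60\right)\right)^{2} = 55338 - 9 \left(-420\right)^{2} = 55338 - 9 \cdot 176400 = 55338 - 1587600 = -1532262$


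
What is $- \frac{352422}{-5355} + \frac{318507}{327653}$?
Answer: $\frac{1859963977}{27850505} \approx 66.784$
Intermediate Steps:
$- \frac{352422}{-5355} + \frac{318507}{327653} = \left(-352422\right) \left(- \frac{1}{5355}\right) + 318507 \cdot \frac{1}{327653} = \frac{5594}{85} + \frac{318507}{327653} = \frac{1859963977}{27850505}$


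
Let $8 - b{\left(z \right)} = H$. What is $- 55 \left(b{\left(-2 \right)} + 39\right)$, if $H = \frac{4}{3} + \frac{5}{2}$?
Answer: $- \frac{14245}{6} \approx -2374.2$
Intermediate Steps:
$H = \frac{23}{6}$ ($H = 4 \cdot \frac{1}{3} + 5 \cdot \frac{1}{2} = \frac{4}{3} + \frac{5}{2} = \frac{23}{6} \approx 3.8333$)
$b{\left(z \right)} = \frac{25}{6}$ ($b{\left(z \right)} = 8 - \frac{23}{6} = \frac{25}{6}$)
$- 55 \left(b{\left(-2 \right)} + 39\right) = - 55 \left(\frac{25}{6} + 39\right) = \left(-55\right) \frac{259}{6} = - \frac{14245}{6}$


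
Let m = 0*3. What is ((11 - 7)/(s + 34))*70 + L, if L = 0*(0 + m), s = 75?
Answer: 280/109 ≈ 2.5688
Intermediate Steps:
m = 0
L = 0 (L = 0*(0 + 0) = 0*0 = 0)
((11 - 7)/(s + 34))*70 + L = ((11 - 7)/(75 + 34))*70 + 0 = (4/109)*70 + 0 = 280/109 + 0 = 280/109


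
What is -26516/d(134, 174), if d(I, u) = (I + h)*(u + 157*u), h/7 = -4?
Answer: -6629/728538 ≈ -0.0090991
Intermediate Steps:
h = -28 (h = 7*(-4) = -28)
d(I, u) = 158*u*(-28 + I) (d(I, u) = (I - 28)*(u + 157*u) = (-28 + I)*(158*u) = 158*u*(-28 + I))
-26516/d(134, 174) = -26516*1/(27492*(-28 + 134)) = -26516/(158*174*106) = -26516/2914152 = -26516*1/2914152 = -6629/728538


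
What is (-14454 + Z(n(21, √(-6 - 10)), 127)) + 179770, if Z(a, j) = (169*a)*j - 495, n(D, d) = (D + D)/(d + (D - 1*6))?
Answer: 53243551/241 - 3605784*I/241 ≈ 2.2093e+5 - 14962.0*I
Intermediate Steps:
n(D, d) = 2*D/(-6 + D + d) (n(D, d) = (2*D)/(d + (D - 6)) = (2*D)/(d + (-6 + D)) = (2*D)/(-6 + D + d) = 2*D/(-6 + D + d))
Z(a, j) = -495 + 169*a*j (Z(a, j) = 169*a*j - 495 = -495 + 169*a*j)
(-14454 + Z(n(21, √(-6 - 10)), 127)) + 179770 = (-14454 + (-495 + 169*(2*21/(-6 + 21 + √(-6 - 10)))*127)) + 179770 = (-14454 + (-495 + 169*(2*21/(-6 + 21 + √(-16)))*127)) + 179770 = (-14454 + (-495 + 169*(2*21/(-6 + 21 + 4*I))*127)) + 179770 = (-14454 + (-495 + 169*(2*21/(15 + 4*I))*127)) + 179770 = (-14454 + (-495 + 169*(2*21*((15 - 4*I)/241))*127)) + 179770 = (-14454 + (-495 + 169*(630/241 - 168*I/241)*127)) + 179770 = (-14454 + (-495 + (13521690/241 - 3605784*I/241))) + 179770 = (-14454 + (13402395/241 - 3605784*I/241)) + 179770 = (9918981/241 - 3605784*I/241) + 179770 = 53243551/241 - 3605784*I/241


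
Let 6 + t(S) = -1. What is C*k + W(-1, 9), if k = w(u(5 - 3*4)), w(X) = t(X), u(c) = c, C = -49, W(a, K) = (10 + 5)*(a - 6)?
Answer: 238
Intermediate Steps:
t(S) = -7 (t(S) = -6 - 1 = -7)
W(a, K) = -90 + 15*a (W(a, K) = 15*(-6 + a) = -90 + 15*a)
w(X) = -7
k = -7
C*k + W(-1, 9) = -49*(-7) + (-90 + 15*(-1)) = 343 + (-90 - 15) = 343 - 105 = 238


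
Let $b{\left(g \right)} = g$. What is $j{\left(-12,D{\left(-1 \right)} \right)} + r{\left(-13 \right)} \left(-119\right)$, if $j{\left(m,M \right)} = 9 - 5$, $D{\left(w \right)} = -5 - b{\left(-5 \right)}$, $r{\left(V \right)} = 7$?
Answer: $-829$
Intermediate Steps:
$D{\left(w \right)} = 0$ ($D{\left(w \right)} = -5 - -5 = -5 + 5 = 0$)
$j{\left(m,M \right)} = 4$
$j{\left(-12,D{\left(-1 \right)} \right)} + r{\left(-13 \right)} \left(-119\right) = 4 + 7 \left(-119\right) = 4 - 833 = -829$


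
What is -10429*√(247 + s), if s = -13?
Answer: -31287*√26 ≈ -1.5953e+5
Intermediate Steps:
-10429*√(247 + s) = -10429*√(247 - 13) = -31287*√26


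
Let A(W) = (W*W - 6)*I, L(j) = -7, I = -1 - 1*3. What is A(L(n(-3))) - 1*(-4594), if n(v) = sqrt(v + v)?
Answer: 4422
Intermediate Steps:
n(v) = sqrt(2)*sqrt(v) (n(v) = sqrt(2*v) = sqrt(2)*sqrt(v))
I = -4 (I = -1 - 3 = -4)
A(W) = 24 - 4*W**2 (A(W) = (W*W - 6)*(-4) = (W**2 - 6)*(-4) = (-6 + W**2)*(-4) = 24 - 4*W**2)
A(L(n(-3))) - 1*(-4594) = (24 - 4*(-7)**2) - 1*(-4594) = (24 - 4*49) + 4594 = (24 - 196) + 4594 = -172 + 4594 = 4422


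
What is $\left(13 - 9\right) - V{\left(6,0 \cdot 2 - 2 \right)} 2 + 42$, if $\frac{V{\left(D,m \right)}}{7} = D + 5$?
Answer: $-574$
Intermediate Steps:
$V{\left(D,m \right)} = 35 + 7 D$ ($V{\left(D,m \right)} = 7 \left(D + 5\right) = 7 \left(5 + D\right) = 35 + 7 D$)
$\left(13 - 9\right) - V{\left(6,0 \cdot 2 - 2 \right)} 2 + 42 = \left(13 - 9\right) - (35 + 7 \cdot 6) 2 + 42 = 4 - (35 + 42) 2 + 42 = 4 \left(-1\right) 77 \cdot 2 + 42 = 4 \left(\left(-77\right) 2\right) + 42 = 4 \left(-154\right) + 42 = -616 + 42 = -574$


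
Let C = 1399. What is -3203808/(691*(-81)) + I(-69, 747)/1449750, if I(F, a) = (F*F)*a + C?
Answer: 269103220327/4507997625 ≈ 59.695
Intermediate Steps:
I(F, a) = 1399 + a*F² (I(F, a) = (F*F)*a + 1399 = F²*a + 1399 = a*F² + 1399 = 1399 + a*F²)
-3203808/(691*(-81)) + I(-69, 747)/1449750 = -3203808/(691*(-81)) + (1399 + 747*(-69)²)/1449750 = -3203808/(-55971) + (1399 + 747*4761)*(1/1449750) = -3203808*(-1/55971) + (1399 + 3556467)*(1/1449750) = 1067936/18657 + 3557866*(1/1449750) = 1067936/18657 + 1778933/724875 = 269103220327/4507997625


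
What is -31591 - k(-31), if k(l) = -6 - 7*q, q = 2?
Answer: -31571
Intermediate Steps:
k(l) = -20 (k(l) = -6 - 7*2 = -6 - 14 = -20)
-31591 - k(-31) = -31591 - 1*(-20) = -31591 + 20 = -31571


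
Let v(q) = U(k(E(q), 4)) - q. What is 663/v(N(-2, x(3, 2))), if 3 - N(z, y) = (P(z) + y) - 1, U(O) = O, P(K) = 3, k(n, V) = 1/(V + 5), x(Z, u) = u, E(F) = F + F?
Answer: 5967/10 ≈ 596.70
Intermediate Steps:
E(F) = 2*F
k(n, V) = 1/(5 + V)
N(z, y) = 1 - y (N(z, y) = 3 - ((3 + y) - 1) = 3 - (2 + y) = 3 + (-2 - y) = 1 - y)
v(q) = ⅑ - q (v(q) = 1/(5 + 4) - q = 1/9 - q = ⅑ - q)
663/v(N(-2, x(3, 2))) = 663/(⅑ - (1 - 1*2)) = 663/(⅑ - (1 - 2)) = 663/(⅑ - 1*(-1)) = 663/(⅑ + 1) = 663/(10/9) = 663*(9/10) = 5967/10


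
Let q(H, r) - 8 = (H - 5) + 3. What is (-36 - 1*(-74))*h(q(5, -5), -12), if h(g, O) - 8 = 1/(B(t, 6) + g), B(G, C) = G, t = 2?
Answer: 3990/13 ≈ 306.92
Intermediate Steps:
q(H, r) = 6 + H (q(H, r) = 8 + ((H - 5) + 3) = 8 + ((-5 + H) + 3) = 8 + (-2 + H) = 6 + H)
h(g, O) = 8 + 1/(2 + g)
(-36 - 1*(-74))*h(q(5, -5), -12) = (-36 - 1*(-74))*((17 + 8*(6 + 5))/(2 + (6 + 5))) = (-36 + 74)*((17 + 8*11)/(2 + 11)) = 38*((17 + 88)/13) = 38*((1/13)*105) = 38*(105/13) = 3990/13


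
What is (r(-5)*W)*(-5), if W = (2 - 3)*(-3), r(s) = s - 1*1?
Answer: 90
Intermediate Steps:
r(s) = -1 + s (r(s) = s - 1 = -1 + s)
W = 3 (W = -1*(-3) = 3)
(r(-5)*W)*(-5) = ((-1 - 5)*3)*(-5) = -6*3*(-5) = -18*(-5) = 90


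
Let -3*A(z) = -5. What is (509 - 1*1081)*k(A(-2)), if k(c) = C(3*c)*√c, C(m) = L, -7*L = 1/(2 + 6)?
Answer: 143*√15/42 ≈ 13.187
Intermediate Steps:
L = -1/56 (L = -1/(7*(2 + 6)) = -⅐/8 = -⅐*⅛ = -1/56 ≈ -0.017857)
A(z) = 5/3 (A(z) = -⅓*(-5) = 5/3)
C(m) = -1/56
k(c) = -√c/56
(509 - 1*1081)*k(A(-2)) = (509 - 1*1081)*(-√15/168) = (509 - 1081)*(-√15/168) = -(-143)*√15/42 = 143*√15/42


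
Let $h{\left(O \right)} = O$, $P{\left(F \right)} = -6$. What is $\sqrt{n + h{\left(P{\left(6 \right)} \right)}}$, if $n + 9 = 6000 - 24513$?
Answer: $4 i \sqrt{1158} \approx 136.12 i$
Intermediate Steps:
$n = -18522$ ($n = -9 + \left(6000 - 24513\right) = -9 - 18513 = -18522$)
$\sqrt{n + h{\left(P{\left(6 \right)} \right)}} = \sqrt{-18522 - 6} = \sqrt{-18528} = 4 i \sqrt{1158}$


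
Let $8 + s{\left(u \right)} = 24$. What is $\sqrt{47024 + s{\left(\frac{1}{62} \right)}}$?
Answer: $56 \sqrt{15} \approx 216.89$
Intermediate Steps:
$s{\left(u \right)} = 16$ ($s{\left(u \right)} = -8 + 24 = 16$)
$\sqrt{47024 + s{\left(\frac{1}{62} \right)}} = \sqrt{47024 + 16} = \sqrt{47040} = 56 \sqrt{15}$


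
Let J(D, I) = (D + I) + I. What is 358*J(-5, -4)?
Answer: -4654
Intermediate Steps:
J(D, I) = D + 2*I
358*J(-5, -4) = 358*(-5 + 2*(-4)) = 358*(-5 - 8) = 358*(-13) = -4654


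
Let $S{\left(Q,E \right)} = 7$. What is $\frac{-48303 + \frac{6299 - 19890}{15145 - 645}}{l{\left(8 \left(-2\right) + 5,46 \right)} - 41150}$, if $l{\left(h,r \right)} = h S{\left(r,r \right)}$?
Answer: $\frac{700407091}{597791500} \approx 1.1717$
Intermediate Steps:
$l{\left(h,r \right)} = 7 h$ ($l{\left(h,r \right)} = h 7 = 7 h$)
$\frac{-48303 + \frac{6299 - 19890}{15145 - 645}}{l{\left(8 \left(-2\right) + 5,46 \right)} - 41150} = \frac{-48303 + \frac{6299 - 19890}{15145 - 645}}{7 \left(8 \left(-2\right) + 5\right) - 41150} = \frac{-48303 - \frac{13591}{14500}}{7 \left(-16 + 5\right) - 41150} = \frac{-48303 - \frac{13591}{14500}}{7 \left(-11\right) - 41150} = \frac{-48303 - \frac{13591}{14500}}{-77 - 41150} = - \frac{700407091}{14500 \left(-41227\right)} = \left(- \frac{700407091}{14500}\right) \left(- \frac{1}{41227}\right) = \frac{700407091}{597791500}$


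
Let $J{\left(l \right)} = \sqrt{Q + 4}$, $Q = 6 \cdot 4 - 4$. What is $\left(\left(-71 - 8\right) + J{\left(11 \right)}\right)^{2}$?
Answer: $6265 - 316 \sqrt{6} \approx 5491.0$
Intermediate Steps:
$Q = 20$ ($Q = 24 - 4 = 20$)
$J{\left(l \right)} = 2 \sqrt{6}$ ($J{\left(l \right)} = \sqrt{20 + 4} = \sqrt{24} = 2 \sqrt{6}$)
$\left(\left(-71 - 8\right) + J{\left(11 \right)}\right)^{2} = \left(\left(-71 - 8\right) + 2 \sqrt{6}\right)^{2} = \left(-79 + 2 \sqrt{6}\right)^{2}$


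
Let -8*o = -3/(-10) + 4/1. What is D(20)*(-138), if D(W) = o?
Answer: 2967/40 ≈ 74.175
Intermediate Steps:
o = -43/80 (o = -(-3/(-10) + 4/1)/8 = -(-3*(-1/10) + 4*1)/8 = -(3/10 + 4)/8 = -1/8*43/10 = -43/80 ≈ -0.53750)
D(W) = -43/80
D(20)*(-138) = -43/80*(-138) = 2967/40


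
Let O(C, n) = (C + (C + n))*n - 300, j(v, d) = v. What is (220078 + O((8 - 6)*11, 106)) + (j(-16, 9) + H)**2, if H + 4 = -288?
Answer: 330542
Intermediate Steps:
H = -292 (H = -4 - 288 = -292)
O(C, n) = -300 + n*(n + 2*C) (O(C, n) = (n + 2*C)*n - 300 = n*(n + 2*C) - 300 = -300 + n*(n + 2*C))
(220078 + O((8 - 6)*11, 106)) + (j(-16, 9) + H)**2 = (220078 + (-300 + 106**2 + 2*((8 - 6)*11)*106)) + (-16 - 292)**2 = (220078 + (-300 + 11236 + 2*(2*11)*106)) + (-308)**2 = (220078 + (-300 + 11236 + 2*22*106)) + 94864 = (220078 + (-300 + 11236 + 4664)) + 94864 = (220078 + 15600) + 94864 = 235678 + 94864 = 330542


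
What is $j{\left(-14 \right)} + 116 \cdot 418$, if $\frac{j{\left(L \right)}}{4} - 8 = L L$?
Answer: $49304$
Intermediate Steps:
$j{\left(L \right)} = 32 + 4 L^{2}$ ($j{\left(L \right)} = 32 + 4 L L = 32 + 4 L^{2}$)
$j{\left(-14 \right)} + 116 \cdot 418 = \left(32 + 4 \left(-14\right)^{2}\right) + 116 \cdot 418 = \left(32 + 4 \cdot 196\right) + 48488 = \left(32 + 784\right) + 48488 = 816 + 48488 = 49304$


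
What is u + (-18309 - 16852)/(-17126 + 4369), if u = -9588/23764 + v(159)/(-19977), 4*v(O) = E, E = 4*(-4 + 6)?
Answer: 3562006662970/1514043585249 ≈ 2.3526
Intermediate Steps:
E = 8 (E = 4*2 = 8)
v(O) = 2 (v(O) = (1/4)*8 = 2)
u = -47896751/118683357 (u = -9588/23764 + 2/(-19977) = -9588*1/23764 + 2*(-1/19977) = -2397/5941 - 2/19977 = -47896751/118683357 ≈ -0.40357)
u + (-18309 - 16852)/(-17126 + 4369) = -47896751/118683357 + (-18309 - 16852)/(-17126 + 4369) = -47896751/118683357 - 35161/(-12757) = -47896751/118683357 - 35161*(-1/12757) = -47896751/118683357 + 35161/12757 = 3562006662970/1514043585249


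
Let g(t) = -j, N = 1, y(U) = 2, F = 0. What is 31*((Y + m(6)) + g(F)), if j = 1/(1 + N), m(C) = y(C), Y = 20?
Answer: 1333/2 ≈ 666.50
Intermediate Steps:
m(C) = 2
j = ½ (j = 1/(1 + 1) = 1/2 = ½ ≈ 0.50000)
g(t) = -½ (g(t) = -1*½ = -½)
31*((Y + m(6)) + g(F)) = 31*((20 + 2) - ½) = 31*(22 - ½) = 31*(43/2) = 1333/2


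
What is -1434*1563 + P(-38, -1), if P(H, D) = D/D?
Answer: -2241341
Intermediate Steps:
P(H, D) = 1
-1434*1563 + P(-38, -1) = -1434*1563 + 1 = -2241342 + 1 = -2241341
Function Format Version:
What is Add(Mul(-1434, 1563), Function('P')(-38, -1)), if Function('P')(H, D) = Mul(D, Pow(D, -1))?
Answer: -2241341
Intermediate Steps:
Function('P')(H, D) = 1
Add(Mul(-1434, 1563), Function('P')(-38, -1)) = Add(Mul(-1434, 1563), 1) = Add(-2241342, 1) = -2241341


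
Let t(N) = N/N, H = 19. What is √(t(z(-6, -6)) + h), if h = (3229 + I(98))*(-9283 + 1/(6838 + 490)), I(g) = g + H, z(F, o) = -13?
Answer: I*√26061848391235/916 ≈ 5573.2*I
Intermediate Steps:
t(N) = 1
I(g) = 19 + g (I(g) = g + 19 = 19 + g)
h = -113807201879/3664 (h = (3229 + (19 + 98))*(-9283 + 1/(6838 + 490)) = (3229 + 117)*(-9283 + 1/7328) = 3346*(-9283 + 1/7328) = 3346*(-68025823/7328) = -113807201879/3664 ≈ -3.1061e+7)
√(t(z(-6, -6)) + h) = √(1 - 113807201879/3664) = √(-113807198215/3664) = I*√26061848391235/916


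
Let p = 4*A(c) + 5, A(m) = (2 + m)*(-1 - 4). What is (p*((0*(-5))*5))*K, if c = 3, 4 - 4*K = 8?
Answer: 0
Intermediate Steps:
K = -1 (K = 1 - ¼*8 = 1 - 2 = -1)
A(m) = -10 - 5*m (A(m) = (2 + m)*(-5) = -10 - 5*m)
p = -95 (p = 4*(-10 - 5*3) + 5 = 4*(-10 - 15) + 5 = 4*(-25) + 5 = -100 + 5 = -95)
(p*((0*(-5))*5))*K = -95*0*(-5)*5*(-1) = -0*5*(-1) = -95*0*(-1) = 0*(-1) = 0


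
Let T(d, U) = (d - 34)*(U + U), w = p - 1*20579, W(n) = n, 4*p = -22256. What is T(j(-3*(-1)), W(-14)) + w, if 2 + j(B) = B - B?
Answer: -25135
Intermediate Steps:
p = -5564 (p = (¼)*(-22256) = -5564)
w = -26143 (w = -5564 - 1*20579 = -5564 - 20579 = -26143)
j(B) = -2 (j(B) = -2 + (B - B) = -2 + 0 = -2)
T(d, U) = 2*U*(-34 + d) (T(d, U) = (-34 + d)*(2*U) = 2*U*(-34 + d))
T(j(-3*(-1)), W(-14)) + w = 2*(-14)*(-34 - 2) - 26143 = 2*(-14)*(-36) - 26143 = 1008 - 26143 = -25135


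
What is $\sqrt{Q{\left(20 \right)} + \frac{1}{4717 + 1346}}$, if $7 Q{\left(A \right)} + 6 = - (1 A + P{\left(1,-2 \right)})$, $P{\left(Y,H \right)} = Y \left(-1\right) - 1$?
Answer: $\frac{i \sqrt{6175377705}}{42441} \approx 1.8516 i$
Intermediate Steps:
$P{\left(Y,H \right)} = -1 - Y$ ($P{\left(Y,H \right)} = - Y + \left(-5 + 4\right) = - Y - 1 = -1 - Y$)
$Q{\left(A \right)} = - \frac{4}{7} - \frac{A}{7}$ ($Q{\left(A \right)} = - \frac{6}{7} + \frac{\left(-1\right) \left(1 A - 2\right)}{7} = - \frac{6}{7} + \frac{\left(-1\right) \left(A - 2\right)}{7} = - \frac{6}{7} + \frac{\left(-1\right) \left(-2 + A\right)}{7} = - \frac{6}{7} + \frac{2 - A}{7} = - \frac{6}{7} - \left(- \frac{2}{7} + \frac{A}{7}\right) = - \frac{4}{7} - \frac{A}{7}$)
$\sqrt{Q{\left(20 \right)} + \frac{1}{4717 + 1346}} = \sqrt{\left(- \frac{4}{7} - \frac{20}{7}\right) + \frac{1}{4717 + 1346}} = \sqrt{\left(- \frac{4}{7} - \frac{20}{7}\right) + \frac{1}{6063}} = \sqrt{- \frac{24}{7} + \frac{1}{6063}} = \sqrt{- \frac{145505}{42441}} = \frac{i \sqrt{6175377705}}{42441}$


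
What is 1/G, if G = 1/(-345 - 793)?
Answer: -1138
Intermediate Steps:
G = -1/1138 (G = 1/(-1138) = -1/1138 ≈ -0.00087873)
1/G = 1/(-1/1138) = -1138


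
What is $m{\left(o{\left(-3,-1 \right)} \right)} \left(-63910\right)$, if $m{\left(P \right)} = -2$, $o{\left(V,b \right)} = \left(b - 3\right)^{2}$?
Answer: $127820$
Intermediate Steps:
$o{\left(V,b \right)} = \left(-3 + b\right)^{2}$
$m{\left(o{\left(-3,-1 \right)} \right)} \left(-63910\right) = \left(-2\right) \left(-63910\right) = 127820$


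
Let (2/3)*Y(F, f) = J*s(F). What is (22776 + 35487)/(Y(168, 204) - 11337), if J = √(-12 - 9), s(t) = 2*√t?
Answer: -73391959/14284369 - 815682*I*√2/14284369 ≈ -5.1379 - 0.080756*I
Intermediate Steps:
J = I*√21 (J = √(-21) = I*√21 ≈ 4.5826*I)
Y(F, f) = 3*I*√21*√F (Y(F, f) = 3*((I*√21)*(2*√F))/2 = 3*(2*I*√21*√F)/2 = 3*I*√21*√F)
(22776 + 35487)/(Y(168, 204) - 11337) = (22776 + 35487)/(3*I*√21*√168 - 11337) = 58263/(3*I*√21*(2*√42) - 11337) = 58263/(126*I*√2 - 11337) = 58263/(-11337 + 126*I*√2)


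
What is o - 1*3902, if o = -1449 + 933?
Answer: -4418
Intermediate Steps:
o = -516
o - 1*3902 = -516 - 1*3902 = -516 - 3902 = -4418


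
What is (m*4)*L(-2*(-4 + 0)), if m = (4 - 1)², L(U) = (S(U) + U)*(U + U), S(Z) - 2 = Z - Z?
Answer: 5760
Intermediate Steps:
S(Z) = 2 (S(Z) = 2 + (Z - Z) = 2 + 0 = 2)
L(U) = 2*U*(2 + U) (L(U) = (2 + U)*(U + U) = (2 + U)*(2*U) = 2*U*(2 + U))
m = 9 (m = 3² = 9)
(m*4)*L(-2*(-4 + 0)) = (9*4)*(2*(-2*(-4 + 0))*(2 - 2*(-4 + 0))) = 36*(2*(-2*(-4))*(2 - 2*(-4))) = 36*(2*8*(2 + 8)) = 36*(2*8*10) = 36*160 = 5760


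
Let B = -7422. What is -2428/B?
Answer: 1214/3711 ≈ 0.32714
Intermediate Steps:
-2428/B = -2428/(-7422) = -2428*(-1/7422) = 1214/3711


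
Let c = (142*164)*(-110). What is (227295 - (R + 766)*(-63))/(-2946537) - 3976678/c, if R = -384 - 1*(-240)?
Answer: 55731261697/38121640920 ≈ 1.4619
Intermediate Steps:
c = -2561680 (c = 23288*(-110) = -2561680)
R = -144 (R = -384 + 240 = -144)
(227295 - (R + 766)*(-63))/(-2946537) - 3976678/c = (227295 - (-144 + 766)*(-63))/(-2946537) - 3976678/(-2561680) = (227295 - 622*(-63))*(-1/2946537) - 3976678*(-1/2561680) = (227295 - 1*(-39186))*(-1/2946537) + 1988339/1280840 = (227295 + 39186)*(-1/2946537) + 1988339/1280840 = 266481*(-1/2946537) + 1988339/1280840 = -29609/327393 + 1988339/1280840 = 55731261697/38121640920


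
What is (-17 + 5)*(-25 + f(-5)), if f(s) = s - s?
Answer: 300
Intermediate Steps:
f(s) = 0
(-17 + 5)*(-25 + f(-5)) = (-17 + 5)*(-25 + 0) = -12*(-25) = 300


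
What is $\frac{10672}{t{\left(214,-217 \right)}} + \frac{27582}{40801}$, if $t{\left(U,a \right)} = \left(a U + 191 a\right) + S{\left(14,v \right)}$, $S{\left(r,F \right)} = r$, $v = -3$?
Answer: $\frac{1988229650}{3585224671} \approx 0.55456$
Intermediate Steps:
$t{\left(U,a \right)} = 14 + 191 a + U a$ ($t{\left(U,a \right)} = \left(a U + 191 a\right) + 14 = \left(U a + 191 a\right) + 14 = \left(191 a + U a\right) + 14 = 14 + 191 a + U a$)
$\frac{10672}{t{\left(214,-217 \right)}} + \frac{27582}{40801} = \frac{10672}{14 + 191 \left(-217\right) + 214 \left(-217\right)} + \frac{27582}{40801} = \frac{10672}{14 - 41447 - 46438} + 27582 \cdot \frac{1}{40801} = \frac{10672}{-87871} + \frac{27582}{40801} = 10672 \left(- \frac{1}{87871}\right) + \frac{27582}{40801} = - \frac{10672}{87871} + \frac{27582}{40801} = \frac{1988229650}{3585224671}$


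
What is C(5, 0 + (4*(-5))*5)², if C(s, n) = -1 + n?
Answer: 10201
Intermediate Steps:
C(5, 0 + (4*(-5))*5)² = (-1 + (0 + (4*(-5))*5))² = (-1 + (0 - 20*5))² = (-1 + (0 - 100))² = (-1 - 100)² = (-101)² = 10201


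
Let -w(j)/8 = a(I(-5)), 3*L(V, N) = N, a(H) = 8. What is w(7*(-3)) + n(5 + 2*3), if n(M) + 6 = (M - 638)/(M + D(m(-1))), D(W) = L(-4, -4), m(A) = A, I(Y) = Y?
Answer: -3911/29 ≈ -134.86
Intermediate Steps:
L(V, N) = N/3
w(j) = -64 (w(j) = -8*8 = -64)
D(W) = -4/3 (D(W) = (⅓)*(-4) = -4/3)
n(M) = -6 + (-638 + M)/(-4/3 + M) (n(M) = -6 + (M - 638)/(M - 4/3) = -6 + (-638 + M)/(-4/3 + M))
w(7*(-3)) + n(5 + 2*3) = -64 + 15*(-126 - (5 + 2*3))/(-4 + 3*(5 + 2*3)) = -64 + 15*(-126 - (5 + 6))/(-4 + 3*(5 + 6)) = -64 + 15*(-126 - 1*11)/(-4 + 3*11) = -64 + 15*(-126 - 11)/(-4 + 33) = -64 + 15*(-137)/29 = -64 + 15*(1/29)*(-137) = -64 - 2055/29 = -3911/29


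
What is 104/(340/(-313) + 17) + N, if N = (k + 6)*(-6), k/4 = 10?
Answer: -1342204/4981 ≈ -269.46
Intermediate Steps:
k = 40 (k = 4*10 = 40)
N = -276 (N = (40 + 6)*(-6) = 46*(-6) = -276)
104/(340/(-313) + 17) + N = 104/(340/(-313) + 17) - 276 = 104/(340*(-1/313) + 17) - 276 = 104/(-340/313 + 17) - 276 = 104/(4981/313) - 276 = 104*(313/4981) - 276 = 32552/4981 - 276 = -1342204/4981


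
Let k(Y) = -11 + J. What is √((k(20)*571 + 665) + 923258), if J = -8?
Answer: √913074 ≈ 955.55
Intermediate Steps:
k(Y) = -19 (k(Y) = -11 - 8 = -19)
√((k(20)*571 + 665) + 923258) = √((-19*571 + 665) + 923258) = √((-10849 + 665) + 923258) = √(-10184 + 923258) = √913074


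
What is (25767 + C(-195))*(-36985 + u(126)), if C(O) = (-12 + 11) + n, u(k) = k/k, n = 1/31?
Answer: -29540859048/31 ≈ -9.5293e+8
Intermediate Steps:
n = 1/31 ≈ 0.032258
u(k) = 1
C(O) = -30/31 (C(O) = (-12 + 11) + 1/31 = -1 + 1/31 = -30/31)
(25767 + C(-195))*(-36985 + u(126)) = (25767 - 30/31)*(-36985 + 1) = (798747/31)*(-36984) = -29540859048/31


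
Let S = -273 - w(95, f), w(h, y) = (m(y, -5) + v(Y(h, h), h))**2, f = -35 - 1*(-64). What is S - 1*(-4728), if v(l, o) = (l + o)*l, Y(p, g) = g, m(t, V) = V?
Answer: -325617570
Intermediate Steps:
f = 29 (f = -35 + 64 = 29)
v(l, o) = l*(l + o)
w(h, y) = (-5 + 2*h**2)**2 (w(h, y) = (-5 + h*(h + h))**2 = (-5 + h*(2*h))**2 = (-5 + 2*h**2)**2)
S = -325622298 (S = -273 - (-5 + 2*95**2)**2 = -273 - (-5 + 2*9025)**2 = -273 - (-5 + 18050)**2 = -273 - 1*18045**2 = -273 - 1*325622025 = -273 - 325622025 = -325622298)
S - 1*(-4728) = -325622298 - 1*(-4728) = -325622298 + 4728 = -325617570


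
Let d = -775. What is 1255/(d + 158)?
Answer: -1255/617 ≈ -2.0340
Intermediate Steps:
1255/(d + 158) = 1255/(-775 + 158) = 1255/(-617) = 1255*(-1/617) = -1255/617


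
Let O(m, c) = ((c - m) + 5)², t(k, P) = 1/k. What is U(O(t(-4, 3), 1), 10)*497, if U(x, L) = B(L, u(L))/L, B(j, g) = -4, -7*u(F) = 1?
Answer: -994/5 ≈ -198.80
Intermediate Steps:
u(F) = -⅐ (u(F) = -⅐*1 = -⅐)
t(k, P) = 1/k
O(m, c) = (5 + c - m)²
U(x, L) = -4/L
U(O(t(-4, 3), 1), 10)*497 = -4/10*497 = -4*⅒*497 = -⅖*497 = -994/5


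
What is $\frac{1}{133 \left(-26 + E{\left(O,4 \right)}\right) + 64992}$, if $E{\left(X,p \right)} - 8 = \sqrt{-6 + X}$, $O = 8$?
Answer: $\frac{31299}{1959237113} - \frac{133 \sqrt{2}}{3918474226} \approx 1.5927 \cdot 10^{-5}$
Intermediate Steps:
$E{\left(X,p \right)} = 8 + \sqrt{-6 + X}$
$\frac{1}{133 \left(-26 + E{\left(O,4 \right)}\right) + 64992} = \frac{1}{133 \left(-26 + \left(8 + \sqrt{-6 + 8}\right)\right) + 64992} = \frac{1}{133 \left(-26 + \left(8 + \sqrt{2}\right)\right) + 64992} = \frac{1}{133 \left(-18 + \sqrt{2}\right) + 64992} = \frac{1}{\left(-2394 + 133 \sqrt{2}\right) + 64992} = \frac{1}{62598 + 133 \sqrt{2}}$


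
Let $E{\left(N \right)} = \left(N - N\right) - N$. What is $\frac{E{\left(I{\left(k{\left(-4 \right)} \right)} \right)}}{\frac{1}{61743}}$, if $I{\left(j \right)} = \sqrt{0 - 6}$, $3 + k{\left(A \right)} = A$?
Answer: $- 61743 i \sqrt{6} \approx - 1.5124 \cdot 10^{5} i$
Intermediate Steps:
$k{\left(A \right)} = -3 + A$
$I{\left(j \right)} = i \sqrt{6}$ ($I{\left(j \right)} = \sqrt{-6} = i \sqrt{6}$)
$E{\left(N \right)} = - N$ ($E{\left(N \right)} = 0 - N = - N$)
$\frac{E{\left(I{\left(k{\left(-4 \right)} \right)} \right)}}{\frac{1}{61743}} = \frac{\left(-1\right) i \sqrt{6}}{\frac{1}{61743}} = - i \sqrt{6} \frac{1}{\frac{1}{61743}} = - i \sqrt{6} \cdot 61743 = - 61743 i \sqrt{6}$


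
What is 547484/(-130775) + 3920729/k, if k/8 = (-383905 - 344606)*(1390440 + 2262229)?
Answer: -11654881714373885023/2783948186877685800 ≈ -4.1865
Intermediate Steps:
k = -21288076366872 (k = 8*((-383905 - 344606)*(1390440 + 2262229)) = 8*(-728511*3652669) = 8*(-2661009545859) = -21288076366872)
547484/(-130775) + 3920729/k = 547484/(-130775) + 3920729/(-21288076366872) = 547484*(-1/130775) + 3920729*(-1/21288076366872) = -547484/130775 - 3920729/21288076366872 = -11654881714373885023/2783948186877685800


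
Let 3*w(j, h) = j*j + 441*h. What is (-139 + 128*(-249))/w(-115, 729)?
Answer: -96033/334714 ≈ -0.28691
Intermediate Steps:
w(j, h) = 147*h + j²/3 (w(j, h) = (j*j + 441*h)/3 = (j² + 441*h)/3 = 147*h + j²/3)
(-139 + 128*(-249))/w(-115, 729) = (-139 + 128*(-249))/(147*729 + (⅓)*(-115)²) = (-139 - 31872)/(107163 + (⅓)*13225) = -32011/(107163 + 13225/3) = -32011/334714/3 = -32011*3/334714 = -96033/334714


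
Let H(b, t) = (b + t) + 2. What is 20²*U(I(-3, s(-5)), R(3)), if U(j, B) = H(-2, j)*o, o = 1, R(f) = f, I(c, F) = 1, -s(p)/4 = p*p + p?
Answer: 400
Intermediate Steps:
s(p) = -4*p - 4*p² (s(p) = -4*(p*p + p) = -4*(p² + p) = -4*(p + p²) = -4*p - 4*p²)
H(b, t) = 2 + b + t
U(j, B) = j (U(j, B) = (2 - 2 + j)*1 = j*1 = j)
20²*U(I(-3, s(-5)), R(3)) = 20²*1 = 400*1 = 400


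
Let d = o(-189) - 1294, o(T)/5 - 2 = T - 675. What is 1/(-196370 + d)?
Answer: -1/201974 ≈ -4.9511e-6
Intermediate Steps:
o(T) = -3365 + 5*T (o(T) = 10 + 5*(T - 675) = 10 + 5*(-675 + T) = 10 + (-3375 + 5*T) = -3365 + 5*T)
d = -5604 (d = (-3365 + 5*(-189)) - 1294 = (-3365 - 945) - 1294 = -4310 - 1294 = -5604)
1/(-196370 + d) = 1/(-196370 - 5604) = 1/(-201974) = -1/201974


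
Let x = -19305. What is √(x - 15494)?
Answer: I*√34799 ≈ 186.54*I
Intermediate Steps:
√(x - 15494) = √(-19305 - 15494) = √(-34799) = I*√34799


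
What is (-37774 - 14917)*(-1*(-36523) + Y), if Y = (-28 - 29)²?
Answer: -2095626452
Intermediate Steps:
Y = 3249 (Y = (-57)² = 3249)
(-37774 - 14917)*(-1*(-36523) + Y) = (-37774 - 14917)*(-1*(-36523) + 3249) = -52691*(36523 + 3249) = -52691*39772 = -2095626452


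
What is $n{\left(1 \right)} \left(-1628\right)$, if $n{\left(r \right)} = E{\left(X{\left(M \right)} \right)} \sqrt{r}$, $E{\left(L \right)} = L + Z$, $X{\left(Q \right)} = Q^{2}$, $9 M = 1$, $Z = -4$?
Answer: $\frac{525844}{81} \approx 6491.9$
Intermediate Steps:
$M = \frac{1}{9}$ ($M = \frac{1}{9} \cdot 1 = \frac{1}{9} \approx 0.11111$)
$E{\left(L \right)} = -4 + L$ ($E{\left(L \right)} = L - 4 = -4 + L$)
$n{\left(r \right)} = - \frac{323 \sqrt{r}}{81}$ ($n{\left(r \right)} = \left(-4 + \left(\frac{1}{9}\right)^{2}\right) \sqrt{r} = \left(-4 + \frac{1}{81}\right) \sqrt{r} = - \frac{323 \sqrt{r}}{81}$)
$n{\left(1 \right)} \left(-1628\right) = - \frac{323 \sqrt{1}}{81} \left(-1628\right) = \left(- \frac{323}{81}\right) 1 \left(-1628\right) = \left(- \frac{323}{81}\right) \left(-1628\right) = \frac{525844}{81}$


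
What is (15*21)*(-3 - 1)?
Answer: -1260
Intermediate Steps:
(15*21)*(-3 - 1) = 315*(-4) = -1260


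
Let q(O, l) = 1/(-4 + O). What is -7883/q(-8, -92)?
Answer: 94596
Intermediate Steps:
-7883/q(-8, -92) = -7883/(1/(-4 - 8)) = -7883/(1/(-12)) = -7883/(-1/12) = -7883*(-12) = 94596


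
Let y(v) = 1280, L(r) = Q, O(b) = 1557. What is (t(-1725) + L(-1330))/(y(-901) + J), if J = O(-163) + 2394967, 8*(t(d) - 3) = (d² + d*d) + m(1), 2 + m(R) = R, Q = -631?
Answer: 1982075/6394144 ≈ 0.30998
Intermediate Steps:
L(r) = -631
m(R) = -2 + R
t(d) = 23/8 + d²/4 (t(d) = 3 + ((d² + d*d) + (-2 + 1))/8 = 3 + ((d² + d²) - 1)/8 = 3 + (2*d² - 1)/8 = 3 + (-1 + 2*d²)/8 = 3 + (-⅛ + d²/4) = 23/8 + d²/4)
J = 2396524 (J = 1557 + 2394967 = 2396524)
(t(-1725) + L(-1330))/(y(-901) + J) = ((23/8 + (¼)*(-1725)²) - 631)/(1280 + 2396524) = ((23/8 + (¼)*2975625) - 631)/2397804 = ((23/8 + 2975625/4) - 631)*(1/2397804) = (5951273/8 - 631)*(1/2397804) = (5946225/8)*(1/2397804) = 1982075/6394144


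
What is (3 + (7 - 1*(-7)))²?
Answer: 289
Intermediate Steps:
(3 + (7 - 1*(-7)))² = (3 + (7 + 7))² = (3 + 14)² = 17² = 289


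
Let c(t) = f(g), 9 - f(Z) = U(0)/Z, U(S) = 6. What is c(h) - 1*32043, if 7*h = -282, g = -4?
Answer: -64065/2 ≈ -32033.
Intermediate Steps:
f(Z) = 9 - 6/Z
h = -282/7 (h = (1/7)*(-282) = -282/7 ≈ -40.286)
c(t) = 21/2 (c(t) = 9 - 6/(-4) = 9 - 6*(-1/4) = 9 + 3/2 = 21/2)
c(h) - 1*32043 = 21/2 - 1*32043 = 21/2 - 32043 = -64065/2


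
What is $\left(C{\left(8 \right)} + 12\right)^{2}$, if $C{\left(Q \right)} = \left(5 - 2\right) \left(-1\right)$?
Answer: $81$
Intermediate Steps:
$C{\left(Q \right)} = -3$ ($C{\left(Q \right)} = 3 \left(-1\right) = -3$)
$\left(C{\left(8 \right)} + 12\right)^{2} = \left(-3 + 12\right)^{2} = 9^{2} = 81$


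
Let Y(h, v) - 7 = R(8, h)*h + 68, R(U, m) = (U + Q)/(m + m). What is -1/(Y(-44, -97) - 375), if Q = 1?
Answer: 2/591 ≈ 0.0033841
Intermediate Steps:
R(U, m) = (1 + U)/(2*m) (R(U, m) = (U + 1)/(m + m) = (1 + U)/((2*m)) = (1 + U)*(1/(2*m)) = (1 + U)/(2*m))
Y(h, v) = 159/2 (Y(h, v) = 7 + (((1 + 8)/(2*h))*h + 68) = 7 + (((½)*9/h)*h + 68) = 7 + ((9/(2*h))*h + 68) = 7 + (9/2 + 68) = 7 + 145/2 = 159/2)
-1/(Y(-44, -97) - 375) = -1/(159/2 - 375) = -1/(-591/2) = -1*(-2/591) = 2/591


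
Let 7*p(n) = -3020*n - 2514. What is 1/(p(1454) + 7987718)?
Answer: 7/51520432 ≈ 1.3587e-7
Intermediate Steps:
p(n) = -2514/7 - 3020*n/7 (p(n) = (-3020*n - 2514)/7 = (-2514 - 3020*n)/7 = -2514/7 - 3020*n/7)
1/(p(1454) + 7987718) = 1/((-2514/7 - 3020/7*1454) + 7987718) = 1/((-2514/7 - 4391080/7) + 7987718) = 1/(-4393594/7 + 7987718) = 1/(51520432/7) = 7/51520432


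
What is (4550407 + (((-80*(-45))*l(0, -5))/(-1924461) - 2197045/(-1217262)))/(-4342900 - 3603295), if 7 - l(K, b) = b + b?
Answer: -1184407316583346291/2068282645862966610 ≈ -0.57265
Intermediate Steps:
l(K, b) = 7 - 2*b (l(K, b) = 7 - (b + b) = 7 - 2*b)
(4550407 + (((-80*(-45))*l(0, -5))/(-1924461) - 2197045/(-1217262)))/(-4342900 - 3603295) = (4550407 + (((-80*(-45))*(7 - 2*(-5)))/(-1924461) - 2197045/(-1217262)))/(-4342900 - 3603295) = (4550407 + ((3600*(7 + 10))*(-1/1924461) - 2197045*(-1/1217262)))/(-7946195) = (4550407 + ((3600*17)*(-1/1924461) + 2197045/1217262))*(-1/7946195) = (4550407 + (61200*(-1/1924461) + 2197045/1217262))*(-1/7946195) = (4550407 + (-6800/213829 + 2197045/1217262))*(-1/7946195) = (4550407 + 461514553705/260285916198)*(-1/7946195) = (1184407316583346291/260285916198)*(-1/7946195) = -1184407316583346291/2068282645862966610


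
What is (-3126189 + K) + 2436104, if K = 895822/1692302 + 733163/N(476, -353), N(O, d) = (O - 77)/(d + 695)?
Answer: -365210020790/5923057 ≈ -61659.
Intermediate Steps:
N(O, d) = (-77 + O)/(695 + d)
K = 3722202769055/5923057 (K = 895822/1692302 + 733163/(((-77 + 476)/(695 - 353))) = 895822*(1/1692302) + 733163/((399/342)) = 447911/846151 + 733163/(((1/342)*399)) = 447911/846151 + 733163/(7/6) = 447911/846151 + 733163*(6/7) = 447911/846151 + 4398978/7 = 3722202769055/5923057 ≈ 6.2843e+5)
(-3126189 + K) + 2436104 = (-3126189 + 3722202769055/5923057) + 2436104 = -14794392870718/5923057 + 2436104 = -365210020790/5923057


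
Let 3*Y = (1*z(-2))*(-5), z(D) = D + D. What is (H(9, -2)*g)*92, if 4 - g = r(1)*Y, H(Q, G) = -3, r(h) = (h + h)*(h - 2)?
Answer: -4784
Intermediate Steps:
z(D) = 2*D
r(h) = 2*h*(-2 + h) (r(h) = (2*h)*(-2 + h) = 2*h*(-2 + h))
Y = 20/3 (Y = ((1*(2*(-2)))*(-5))/3 = ((1*(-4))*(-5))/3 = (-4*(-5))/3 = (⅓)*20 = 20/3 ≈ 6.6667)
g = 52/3 (g = 4 - 2*1*(-2 + 1)*20/3 = 4 - 2*1*(-1)*20/3 = 4 - (-2)*20/3 = 4 - 1*(-40/3) = 4 + 40/3 = 52/3 ≈ 17.333)
(H(9, -2)*g)*92 = -3*52/3*92 = -52*92 = -4784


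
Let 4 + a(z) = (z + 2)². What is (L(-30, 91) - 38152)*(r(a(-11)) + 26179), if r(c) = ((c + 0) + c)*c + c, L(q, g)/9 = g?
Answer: -1422909962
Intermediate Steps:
L(q, g) = 9*g
a(z) = -4 + (2 + z)² (a(z) = -4 + (z + 2)² = -4 + (2 + z)²)
r(c) = c + 2*c² (r(c) = (c + c)*c + c = (2*c)*c + c = 2*c² + c = c + 2*c²)
(L(-30, 91) - 38152)*(r(a(-11)) + 26179) = (9*91 - 38152)*((-11*(4 - 11))*(1 + 2*(-11*(4 - 11))) + 26179) = (819 - 38152)*((-11*(-7))*(1 + 2*(-11*(-7))) + 26179) = -37333*(77*(1 + 2*77) + 26179) = -37333*(77*(1 + 154) + 26179) = -37333*(77*155 + 26179) = -37333*(11935 + 26179) = -37333*38114 = -1422909962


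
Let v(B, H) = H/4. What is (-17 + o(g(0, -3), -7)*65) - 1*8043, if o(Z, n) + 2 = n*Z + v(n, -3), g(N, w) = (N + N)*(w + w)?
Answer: -32955/4 ≈ -8238.8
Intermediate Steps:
v(B, H) = H/4 (v(B, H) = H*(¼) = H/4)
g(N, w) = 4*N*w (g(N, w) = (2*N)*(2*w) = 4*N*w)
o(Z, n) = -11/4 + Z*n (o(Z, n) = -2 + (n*Z + (¼)*(-3)) = -2 + (Z*n - ¾) = -2 + (-¾ + Z*n) = -11/4 + Z*n)
(-17 + o(g(0, -3), -7)*65) - 1*8043 = (-17 + (-11/4 + (4*0*(-3))*(-7))*65) - 1*8043 = (-17 + (-11/4 + 0*(-7))*65) - 8043 = (-17 + (-11/4 + 0)*65) - 8043 = (-17 - 11/4*65) - 8043 = (-17 - 715/4) - 8043 = -783/4 - 8043 = -32955/4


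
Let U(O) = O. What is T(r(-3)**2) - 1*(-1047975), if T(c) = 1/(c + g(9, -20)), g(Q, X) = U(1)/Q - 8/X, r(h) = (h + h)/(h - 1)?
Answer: 520843755/497 ≈ 1.0480e+6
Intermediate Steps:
r(h) = 2*h/(-1 + h) (r(h) = (2*h)/(-1 + h) = 2*h/(-1 + h))
g(Q, X) = 1/Q - 8/X
T(c) = 1/(23/45 + c) (T(c) = 1/(c + (1/9 - 8/(-20))) = 1/(c + (1/9 - 8*(-1/20))) = 1/(c + (1/9 + 2/5)) = 1/(c + 23/45) = 1/(23/45 + c))
T(r(-3)**2) - 1*(-1047975) = 45/(23 + 45*(2*(-3)/(-1 - 3))**2) - 1*(-1047975) = 45/(23 + 45*(2*(-3)/(-4))**2) + 1047975 = 45/(23 + 45*(2*(-3)*(-1/4))**2) + 1047975 = 45/(23 + 45*(3/2)**2) + 1047975 = 45/(23 + 45*(9/4)) + 1047975 = 45/(23 + 405/4) + 1047975 = 45/(497/4) + 1047975 = 45*(4/497) + 1047975 = 180/497 + 1047975 = 520843755/497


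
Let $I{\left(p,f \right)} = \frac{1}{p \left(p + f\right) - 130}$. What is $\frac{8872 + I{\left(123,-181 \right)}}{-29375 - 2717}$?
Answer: $- \frac{64446207}{233116288} \approx -0.27645$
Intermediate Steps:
$I{\left(p,f \right)} = \frac{1}{-130 + p \left(f + p\right)}$ ($I{\left(p,f \right)} = \frac{1}{p \left(f + p\right) - 130} = \frac{1}{-130 + p \left(f + p\right)}$)
$\frac{8872 + I{\left(123,-181 \right)}}{-29375 - 2717} = \frac{8872 + \frac{1}{-130 + 123^{2} - 22263}}{-29375 - 2717} = \frac{8872 + \frac{1}{-130 + 15129 - 22263}}{-32092} = \left(8872 + \frac{1}{-7264}\right) \left(- \frac{1}{32092}\right) = \left(8872 - \frac{1}{7264}\right) \left(- \frac{1}{32092}\right) = \frac{64446207}{7264} \left(- \frac{1}{32092}\right) = - \frac{64446207}{233116288}$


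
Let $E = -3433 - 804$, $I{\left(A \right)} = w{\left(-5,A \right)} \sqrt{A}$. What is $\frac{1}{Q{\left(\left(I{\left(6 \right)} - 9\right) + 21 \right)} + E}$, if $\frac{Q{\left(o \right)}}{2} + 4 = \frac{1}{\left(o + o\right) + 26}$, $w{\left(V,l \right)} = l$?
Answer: $- \frac{434045}{1842494494} + \frac{3 \sqrt{6}}{3684988988} \approx -0.00023557$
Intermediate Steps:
$I{\left(A \right)} = A^{\frac{3}{2}}$ ($I{\left(A \right)} = A \sqrt{A} = A^{\frac{3}{2}}$)
$E = -4237$
$Q{\left(o \right)} = -8 + \frac{2}{26 + 2 o}$ ($Q{\left(o \right)} = -8 + \frac{2}{\left(o + o\right) + 26} = -8 + \frac{2}{2 o + 26} = -8 + \frac{2}{26 + 2 o}$)
$\frac{1}{Q{\left(\left(I{\left(6 \right)} - 9\right) + 21 \right)} + E} = \frac{1}{\frac{-103 - 8 \left(\left(6^{\frac{3}{2}} - 9\right) + 21\right)}{13 + \left(\left(6^{\frac{3}{2}} - 9\right) + 21\right)} - 4237} = \frac{1}{\frac{-103 - 8 \left(\left(6 \sqrt{6} - 9\right) + 21\right)}{13 + \left(\left(6 \sqrt{6} - 9\right) + 21\right)} - 4237} = \frac{1}{\frac{-103 - 8 \left(\left(-9 + 6 \sqrt{6}\right) + 21\right)}{13 + \left(\left(-9 + 6 \sqrt{6}\right) + 21\right)} - 4237} = \frac{1}{\frac{-103 - 8 \left(12 + 6 \sqrt{6}\right)}{13 + \left(12 + 6 \sqrt{6}\right)} - 4237} = \frac{1}{\frac{-103 - \left(96 + 48 \sqrt{6}\right)}{25 + 6 \sqrt{6}} - 4237} = \frac{1}{\frac{-199 - 48 \sqrt{6}}{25 + 6 \sqrt{6}} - 4237} = \frac{1}{-4237 + \frac{-199 - 48 \sqrt{6}}{25 + 6 \sqrt{6}}}$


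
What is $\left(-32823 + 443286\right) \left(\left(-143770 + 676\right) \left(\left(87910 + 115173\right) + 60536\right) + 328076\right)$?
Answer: $-15483472606797930$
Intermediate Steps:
$\left(-32823 + 443286\right) \left(\left(-143770 + 676\right) \left(\left(87910 + 115173\right) + 60536\right) + 328076\right) = 410463 \left(- 143094 \left(203083 + 60536\right) + 328076\right) = 410463 \left(\left(-143094\right) 263619 + 328076\right) = 410463 \left(-37722297186 + 328076\right) = 410463 \left(-37721969110\right) = -15483472606797930$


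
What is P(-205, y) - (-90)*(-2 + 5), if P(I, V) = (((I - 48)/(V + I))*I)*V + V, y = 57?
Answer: -2907909/148 ≈ -19648.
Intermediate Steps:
P(I, V) = V + I*V*(-48 + I)/(I + V) (P(I, V) = (((-48 + I)/(I + V))*I)*V + V = (I*(-48 + I)/(I + V))*V + V = I*V*(-48 + I)/(I + V) + V = V + I*V*(-48 + I)/(I + V))
P(-205, y) - (-90)*(-2 + 5) = 57*(57 + (-205)**2 - 47*(-205))/(-205 + 57) - (-90)*(-2 + 5) = 57*(57 + 42025 + 9635)/(-148) - (-90)*3 = 57*(-1/148)*51717 - 1*(-270) = -2947869/148 + 270 = -2907909/148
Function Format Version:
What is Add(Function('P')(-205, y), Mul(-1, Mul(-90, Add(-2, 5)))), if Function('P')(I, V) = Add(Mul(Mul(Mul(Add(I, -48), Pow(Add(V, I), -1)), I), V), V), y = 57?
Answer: Rational(-2907909, 148) ≈ -19648.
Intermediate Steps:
Function('P')(I, V) = Add(V, Mul(I, V, Pow(Add(I, V), -1), Add(-48, I))) (Function('P')(I, V) = Add(Mul(Mul(Mul(Add(-48, I), Pow(Add(I, V), -1)), I), V), V) = Add(Mul(Mul(Mul(Pow(Add(I, V), -1), Add(-48, I)), I), V), V) = Add(Mul(Mul(I, Pow(Add(I, V), -1), Add(-48, I)), V), V) = Add(Mul(I, V, Pow(Add(I, V), -1), Add(-48, I)), V) = Add(V, Mul(I, V, Pow(Add(I, V), -1), Add(-48, I))))
Add(Function('P')(-205, y), Mul(-1, Mul(-90, Add(-2, 5)))) = Add(Mul(57, Pow(Add(-205, 57), -1), Add(57, Pow(-205, 2), Mul(-47, -205))), Mul(-1, Mul(-90, Add(-2, 5)))) = Add(Mul(57, Pow(-148, -1), Add(57, 42025, 9635)), Mul(-1, Mul(-90, 3))) = Add(Mul(57, Rational(-1, 148), 51717), Mul(-1, -270)) = Add(Rational(-2947869, 148), 270) = Rational(-2907909, 148)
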